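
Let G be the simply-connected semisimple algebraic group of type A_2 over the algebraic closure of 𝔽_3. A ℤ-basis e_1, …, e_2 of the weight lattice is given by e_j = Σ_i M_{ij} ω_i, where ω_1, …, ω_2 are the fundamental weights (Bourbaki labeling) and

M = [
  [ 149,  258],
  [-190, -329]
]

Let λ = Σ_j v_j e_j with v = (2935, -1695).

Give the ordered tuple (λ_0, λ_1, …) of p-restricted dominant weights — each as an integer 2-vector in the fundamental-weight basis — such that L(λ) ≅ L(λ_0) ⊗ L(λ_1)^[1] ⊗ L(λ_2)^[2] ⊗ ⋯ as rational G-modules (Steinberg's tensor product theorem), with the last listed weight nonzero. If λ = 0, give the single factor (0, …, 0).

ω-coordinates c = M·v, v = (2935, -1695):
  c_1 = 149·2935 + (258)·(-1695) = 5
  c_2 = (-190)·(2935) + (-329)·(-1695) = 5
Base-3 expansion of each c_i:
  c_1 = 5 = 2·3^0 + 1·3^1
  c_2 = 5 = 2·3^0 + 1·3^1
λ_0 = (2, 2)
λ_1 = (1, 1)

((2, 2), (1, 1))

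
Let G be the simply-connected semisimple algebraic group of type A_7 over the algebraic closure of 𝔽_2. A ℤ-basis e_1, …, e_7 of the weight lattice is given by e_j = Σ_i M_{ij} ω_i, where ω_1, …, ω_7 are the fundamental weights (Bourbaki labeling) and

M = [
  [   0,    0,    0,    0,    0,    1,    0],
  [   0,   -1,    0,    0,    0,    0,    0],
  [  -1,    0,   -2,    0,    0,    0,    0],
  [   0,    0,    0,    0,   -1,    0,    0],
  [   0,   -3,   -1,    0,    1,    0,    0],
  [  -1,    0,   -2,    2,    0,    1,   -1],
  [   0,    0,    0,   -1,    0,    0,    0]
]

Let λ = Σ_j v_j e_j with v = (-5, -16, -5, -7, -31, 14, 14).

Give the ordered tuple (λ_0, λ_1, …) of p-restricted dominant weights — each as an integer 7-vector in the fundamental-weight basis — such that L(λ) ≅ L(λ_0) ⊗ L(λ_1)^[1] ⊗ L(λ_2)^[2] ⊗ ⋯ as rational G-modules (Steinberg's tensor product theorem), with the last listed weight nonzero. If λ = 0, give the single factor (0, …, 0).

((0, 0, 1, 1, 0, 1, 1), (1, 0, 1, 1, 1, 0, 1), (1, 0, 1, 1, 1, 0, 1), (1, 0, 1, 1, 0, 0, 0), (0, 1, 0, 1, 1, 0, 0))

In the fundamental-weight basis, λ has coordinates c = M·v (v = (-5, -16, -5, -7, -31, 14, 14)):
  c_1 = (0)·(-5) + (0)·(-16) + (0)·(-5) + (0)·(-7) + (0)·(-31) + (1)·(14) + (0)·(14) = 14
  c_2 = (0)·(-5) + (-1)·(-16) + (0)·(-5) + (0)·(-7) + (0)·(-31) + (0)·(14) + (0)·(14) = 16
  c_3 = (-1)·(-5) + (0)·(-16) + (-2)·(-5) + (0)·(-7) + (0)·(-31) + (0)·(14) + (0)·(14) = 15
  c_4 = (0)·(-5) + (0)·(-16) + (0)·(-5) + (0)·(-7) + (-1)·(-31) + (0)·(14) + (0)·(14) = 31
  c_5 = (0)·(-5) + (-3)·(-16) + (-1)·(-5) + (0)·(-7) + (1)·(-31) + (0)·(14) + (0)·(14) = 22
  c_6 = (-1)·(-5) + (0)·(-16) + (-2)·(-5) + (2)·(-7) + (0)·(-31) + (1)·(14) + (-1)·(14) = 1
  c_7 = (0)·(-5) + (0)·(-16) + (0)·(-5) + (-1)·(-7) + (0)·(-31) + (0)·(14) + (0)·(14) = 7
p = 2; digits c_i = Σ_j d_{ij}·2^j, 0 ≤ d_{ij} < 2:
  c_1 = 14 = 0·2^0 + 1·2^1 + 1·2^2 + 1·2^3
  c_2 = 16 = 0·2^0 + 0·2^1 + 0·2^2 + 0·2^3 + 1·2^4
  c_3 = 15 = 1·2^0 + 1·2^1 + 1·2^2 + 1·2^3
  c_4 = 31 = 1·2^0 + 1·2^1 + 1·2^2 + 1·2^3 + 1·2^4
  c_5 = 22 = 0·2^0 + 1·2^1 + 1·2^2 + 0·2^3 + 1·2^4
  c_6 = 1 = 1·2^0
  c_7 = 7 = 1·2^0 + 1·2^1 + 1·2^2
λ_0 = (0, 0, 1, 1, 0, 1, 1)
λ_1 = (1, 0, 1, 1, 1, 0, 1)
λ_2 = (1, 0, 1, 1, 1, 0, 1)
λ_3 = (1, 0, 1, 1, 0, 0, 0)
λ_4 = (0, 1, 0, 1, 1, 0, 0)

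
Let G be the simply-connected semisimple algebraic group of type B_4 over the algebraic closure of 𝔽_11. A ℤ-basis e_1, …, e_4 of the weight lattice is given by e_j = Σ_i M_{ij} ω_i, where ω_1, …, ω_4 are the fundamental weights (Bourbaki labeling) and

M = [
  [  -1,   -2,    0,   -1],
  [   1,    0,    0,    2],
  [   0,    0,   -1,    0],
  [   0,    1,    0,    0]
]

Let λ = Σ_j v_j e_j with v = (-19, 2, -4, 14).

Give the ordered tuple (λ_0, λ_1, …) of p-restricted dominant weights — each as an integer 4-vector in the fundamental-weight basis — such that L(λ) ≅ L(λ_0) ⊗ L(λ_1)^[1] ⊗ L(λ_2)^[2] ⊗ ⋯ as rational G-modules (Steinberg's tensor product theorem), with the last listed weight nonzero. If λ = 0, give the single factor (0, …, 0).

((1, 9, 4, 2),)

Change of basis e → ω: c = M·v where v = (-19, 2, -4, 14):
  c_1 = -1*-19 + -2*2 + 0*-4 + -1*14 = 1
  c_2 = 1*-19 + 0*2 + 0*-4 + 2*14 = 9
  c_3 = 0*-19 + 0*2 + -1*-4 + 0*14 = 4
  c_4 = 0*-19 + 1*2 + 0*-4 + 0*14 = 2
Writing each c_i in base p = 11:
  c_1 = 1 = 1·11^0
  c_2 = 9 = 9·11^0
  c_3 = 4 = 4·11^0
  c_4 = 2 = 2·11^0
λ_0 = (1, 9, 4, 2)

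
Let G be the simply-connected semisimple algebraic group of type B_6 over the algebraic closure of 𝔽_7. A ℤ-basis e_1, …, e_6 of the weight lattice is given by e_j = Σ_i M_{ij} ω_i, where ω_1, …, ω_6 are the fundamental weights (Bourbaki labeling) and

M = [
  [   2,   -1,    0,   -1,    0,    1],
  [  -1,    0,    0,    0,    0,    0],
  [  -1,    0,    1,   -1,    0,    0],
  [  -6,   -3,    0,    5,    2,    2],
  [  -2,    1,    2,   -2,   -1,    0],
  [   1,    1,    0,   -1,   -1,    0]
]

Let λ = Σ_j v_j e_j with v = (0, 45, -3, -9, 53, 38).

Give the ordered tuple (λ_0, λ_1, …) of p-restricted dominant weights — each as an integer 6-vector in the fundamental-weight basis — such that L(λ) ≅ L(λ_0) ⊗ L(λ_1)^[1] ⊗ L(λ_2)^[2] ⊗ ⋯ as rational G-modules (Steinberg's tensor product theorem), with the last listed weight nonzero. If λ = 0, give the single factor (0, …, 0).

Change of basis e → ω: c = M·v where v = (0, 45, -3, -9, 53, 38):
  c_1 = (2)·(0) + (-1)·(45) + (0)·(-3) + (-1)·(-9) + (0)·(53) + (1)·(38) = 2
  c_2 = (-1)·(0) + (0)·(45) + (0)·(-3) + (0)·(-9) + (0)·(53) + (0)·(38) = 0
  c_3 = (-1)·(0) + (0)·(45) + (1)·(-3) + (-1)·(-9) + (0)·(53) + (0)·(38) = 6
  c_4 = (-6)·(0) + (-3)·(45) + (0)·(-3) + (5)·(-9) + (2)·(53) + (2)·(38) = 2
  c_5 = (-2)·(0) + (1)·(45) + (2)·(-3) + (-2)·(-9) + (-1)·(53) + (0)·(38) = 4
  c_6 = (1)·(0) + (1)·(45) + (0)·(-3) + (-1)·(-9) + (-1)·(53) + (0)·(38) = 1
Expand coordinatewise in base 7:
  c_1 = 2 = 2·7^0
  c_2 = 0
  c_3 = 6 = 6·7^0
  c_4 = 2 = 2·7^0
  c_5 = 4 = 4·7^0
  c_6 = 1 = 1·7^0
p-restricted factor λ_0 = (2, 0, 6, 2, 4, 1)

((2, 0, 6, 2, 4, 1),)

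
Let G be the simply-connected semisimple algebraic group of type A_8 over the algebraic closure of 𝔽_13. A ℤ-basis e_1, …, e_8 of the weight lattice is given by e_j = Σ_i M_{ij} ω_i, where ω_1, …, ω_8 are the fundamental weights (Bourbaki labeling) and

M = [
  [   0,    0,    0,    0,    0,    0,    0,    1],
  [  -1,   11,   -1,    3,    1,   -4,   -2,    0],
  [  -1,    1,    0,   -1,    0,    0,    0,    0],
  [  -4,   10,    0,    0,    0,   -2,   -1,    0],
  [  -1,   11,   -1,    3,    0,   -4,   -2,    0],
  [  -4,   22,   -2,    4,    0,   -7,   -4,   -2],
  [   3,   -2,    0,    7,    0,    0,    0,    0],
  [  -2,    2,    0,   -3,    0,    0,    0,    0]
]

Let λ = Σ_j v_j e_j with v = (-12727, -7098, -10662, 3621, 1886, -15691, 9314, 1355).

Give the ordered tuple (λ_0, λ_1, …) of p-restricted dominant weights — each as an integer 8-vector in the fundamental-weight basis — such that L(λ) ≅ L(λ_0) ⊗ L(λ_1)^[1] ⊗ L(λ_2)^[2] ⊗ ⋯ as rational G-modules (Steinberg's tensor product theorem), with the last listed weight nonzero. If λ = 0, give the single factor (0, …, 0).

((3, 12, 6, 7, 11, 2, 10, 5), (0, 12, 11, 10, 10, 7, 0, 4), (8, 12, 11, 11, 1, 2, 8, 2))

Converting to the ω-basis (c_i = row i of M dotted with v = (-12727, -7098, -10662, 3621, 1886, -15691, 9314, 1355)):
  c_1 = (0)·(-12727) + (0)·(-7098) + (0)·(-10662) + 0·3621 + 0·1886 + (0)·(-15691) + 0·9314 + 1·1355 = 1355
  c_2 = (-1)·(-12727) + (11)·(-7098) + (-1)·(-10662) + 3·3621 + 1·1886 + (-4)·(-15691) + (-2)·(9314) + 0·1355 = 2196
  c_3 = (-1)·(-12727) + (1)·(-7098) + (0)·(-10662) + (-1)·(3621) + 0·1886 + (0)·(-15691) + 0·9314 + 0·1355 = 2008
  c_4 = (-4)·(-12727) + (10)·(-7098) + (0)·(-10662) + 0·3621 + 0·1886 + (-2)·(-15691) + (-1)·(9314) + 0·1355 = 1996
  c_5 = (-1)·(-12727) + (11)·(-7098) + (-1)·(-10662) + 3·3621 + 0·1886 + (-4)·(-15691) + (-2)·(9314) + 0·1355 = 310
  c_6 = (-4)·(-12727) + (22)·(-7098) + (-2)·(-10662) + 4·3621 + 0·1886 + (-7)·(-15691) + (-4)·(9314) + (-2)·(1355) = 431
  c_7 = (3)·(-12727) + (-2)·(-7098) + (0)·(-10662) + 7·3621 + 0·1886 + (0)·(-15691) + 0·9314 + 0·1355 = 1362
  c_8 = (-2)·(-12727) + (2)·(-7098) + (0)·(-10662) + (-3)·(3621) + 0·1886 + (0)·(-15691) + 0·9314 + 0·1355 = 395
Base-13 expansion of each c_i:
  c_1 = 1355 = 3·13^0 + 0·13^1 + 8·13^2
  c_2 = 2196 = 12·13^0 + 12·13^1 + 12·13^2
  c_3 = 2008 = 6·13^0 + 11·13^1 + 11·13^2
  c_4 = 1996 = 7·13^0 + 10·13^1 + 11·13^2
  c_5 = 310 = 11·13^0 + 10·13^1 + 1·13^2
  c_6 = 431 = 2·13^0 + 7·13^1 + 2·13^2
  c_7 = 1362 = 10·13^0 + 0·13^1 + 8·13^2
  c_8 = 395 = 5·13^0 + 4·13^1 + 2·13^2
Factor λ_0 = (3, 12, 6, 7, 11, 2, 10, 5)
Factor λ_1 = (0, 12, 11, 10, 10, 7, 0, 4)
Factor λ_2 = (8, 12, 11, 11, 1, 2, 8, 2)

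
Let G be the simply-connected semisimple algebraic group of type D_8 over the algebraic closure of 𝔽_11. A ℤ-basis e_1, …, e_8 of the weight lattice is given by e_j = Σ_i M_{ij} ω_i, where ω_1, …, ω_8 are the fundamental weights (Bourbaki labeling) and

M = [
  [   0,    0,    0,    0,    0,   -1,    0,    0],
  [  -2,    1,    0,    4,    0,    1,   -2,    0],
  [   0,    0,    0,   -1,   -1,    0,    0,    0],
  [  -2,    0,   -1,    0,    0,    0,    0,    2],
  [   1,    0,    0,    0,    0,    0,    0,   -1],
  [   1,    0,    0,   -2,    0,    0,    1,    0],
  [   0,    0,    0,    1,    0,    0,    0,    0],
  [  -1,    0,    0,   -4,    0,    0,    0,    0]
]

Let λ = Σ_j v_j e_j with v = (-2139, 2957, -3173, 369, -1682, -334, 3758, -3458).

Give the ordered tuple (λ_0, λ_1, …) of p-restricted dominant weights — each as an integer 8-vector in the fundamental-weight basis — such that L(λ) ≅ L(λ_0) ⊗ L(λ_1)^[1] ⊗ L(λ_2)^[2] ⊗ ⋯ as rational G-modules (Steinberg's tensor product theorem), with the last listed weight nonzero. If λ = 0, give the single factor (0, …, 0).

In the fundamental-weight basis, λ has coordinates c = M·v (v = (-2139, 2957, -3173, 369, -1682, -334, 3758, -3458)):
  c_1 = (0)·(-2139) + (0)·(2957) + (0)·(-3173) + (0)·(369) + (0)·(-1682) + (-1)·(-334) + (0)·(3758) + (0)·(-3458) = 334
  c_2 = (-2)·(-2139) + (1)·(2957) + (0)·(-3173) + (4)·(369) + (0)·(-1682) + (1)·(-334) + (-2)·(3758) + (0)·(-3458) = 861
  c_3 = (0)·(-2139) + (0)·(2957) + (0)·(-3173) + (-1)·(369) + (-1)·(-1682) + (0)·(-334) + (0)·(3758) + (0)·(-3458) = 1313
  c_4 = (-2)·(-2139) + (0)·(2957) + (-1)·(-3173) + (0)·(369) + (0)·(-1682) + (0)·(-334) + (0)·(3758) + (2)·(-3458) = 535
  c_5 = (1)·(-2139) + (0)·(2957) + (0)·(-3173) + (0)·(369) + (0)·(-1682) + (0)·(-334) + (0)·(3758) + (-1)·(-3458) = 1319
  c_6 = (1)·(-2139) + (0)·(2957) + (0)·(-3173) + (-2)·(369) + (0)·(-1682) + (0)·(-334) + (1)·(3758) + (0)·(-3458) = 881
  c_7 = (0)·(-2139) + (0)·(2957) + (0)·(-3173) + (1)·(369) + (0)·(-1682) + (0)·(-334) + (0)·(3758) + (0)·(-3458) = 369
  c_8 = (-1)·(-2139) + (0)·(2957) + (0)·(-3173) + (-4)·(369) + (0)·(-1682) + (0)·(-334) + (0)·(3758) + (0)·(-3458) = 663
Expand coordinatewise in base 11:
  c_1 = 334 = 4·11^0 + 8·11^1 + 2·11^2
  c_2 = 861 = 3·11^0 + 1·11^1 + 7·11^2
  c_3 = 1313 = 4·11^0 + 9·11^1 + 10·11^2
  c_4 = 535 = 7·11^0 + 4·11^1 + 4·11^2
  c_5 = 1319 = 10·11^0 + 9·11^1 + 10·11^2
  c_6 = 881 = 1·11^0 + 3·11^1 + 7·11^2
  c_7 = 369 = 6·11^0 + 0·11^1 + 3·11^2
  c_8 = 663 = 3·11^0 + 5·11^1 + 5·11^2
p-restricted factor λ_0 = (4, 3, 4, 7, 10, 1, 6, 3)
p-restricted factor λ_1 = (8, 1, 9, 4, 9, 3, 0, 5)
p-restricted factor λ_2 = (2, 7, 10, 4, 10, 7, 3, 5)

((4, 3, 4, 7, 10, 1, 6, 3), (8, 1, 9, 4, 9, 3, 0, 5), (2, 7, 10, 4, 10, 7, 3, 5))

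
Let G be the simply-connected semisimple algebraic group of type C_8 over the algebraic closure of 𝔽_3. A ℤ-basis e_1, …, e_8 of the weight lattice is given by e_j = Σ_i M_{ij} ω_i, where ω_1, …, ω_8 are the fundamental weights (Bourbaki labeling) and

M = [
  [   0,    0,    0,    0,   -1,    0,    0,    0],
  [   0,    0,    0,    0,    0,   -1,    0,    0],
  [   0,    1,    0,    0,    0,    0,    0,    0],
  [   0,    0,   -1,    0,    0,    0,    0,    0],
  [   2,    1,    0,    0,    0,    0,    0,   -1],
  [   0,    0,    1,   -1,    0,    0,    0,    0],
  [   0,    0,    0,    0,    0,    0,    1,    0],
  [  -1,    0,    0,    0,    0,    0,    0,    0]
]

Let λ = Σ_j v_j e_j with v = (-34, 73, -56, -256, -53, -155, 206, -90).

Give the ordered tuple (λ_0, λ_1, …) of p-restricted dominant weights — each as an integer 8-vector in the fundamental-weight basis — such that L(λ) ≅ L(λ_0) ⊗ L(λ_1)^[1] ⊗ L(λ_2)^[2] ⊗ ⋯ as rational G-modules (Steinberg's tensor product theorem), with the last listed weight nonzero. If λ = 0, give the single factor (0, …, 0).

((2, 2, 1, 2, 2, 2, 2, 1), (2, 0, 0, 0, 1, 0, 2, 2), (2, 2, 2, 0, 1, 1, 1, 0), (1, 2, 2, 2, 0, 1, 1, 1), (0, 1, 0, 0, 1, 2, 2, 0))

Compute c_i = Σ_j M_{ij} v_j with v = (-34, 73, -56, -256, -53, -155, 206, -90):
  c_1 = 0*-34 + 0*73 + 0*-56 + 0*-256 + -1*-53 + 0*-155 + 0*206 + 0*-90 = 53
  c_2 = 0*-34 + 0*73 + 0*-56 + 0*-256 + 0*-53 + -1*-155 + 0*206 + 0*-90 = 155
  c_3 = 0*-34 + 1*73 + 0*-56 + 0*-256 + 0*-53 + 0*-155 + 0*206 + 0*-90 = 73
  c_4 = 0*-34 + 0*73 + -1*-56 + 0*-256 + 0*-53 + 0*-155 + 0*206 + 0*-90 = 56
  c_5 = 2*-34 + 1*73 + 0*-56 + 0*-256 + 0*-53 + 0*-155 + 0*206 + -1*-90 = 95
  c_6 = 0*-34 + 0*73 + 1*-56 + -1*-256 + 0*-53 + 0*-155 + 0*206 + 0*-90 = 200
  c_7 = 0*-34 + 0*73 + 0*-56 + 0*-256 + 0*-53 + 0*-155 + 1*206 + 0*-90 = 206
  c_8 = -1*-34 + 0*73 + 0*-56 + 0*-256 + 0*-53 + 0*-155 + 0*206 + 0*-90 = 34
Base-3 expansion of each c_i:
  c_1 = 53 = 2·3^0 + 2·3^1 + 2·3^2 + 1·3^3
  c_2 = 155 = 2·3^0 + 0·3^1 + 2·3^2 + 2·3^3 + 1·3^4
  c_3 = 73 = 1·3^0 + 0·3^1 + 2·3^2 + 2·3^3
  c_4 = 56 = 2·3^0 + 0·3^1 + 0·3^2 + 2·3^3
  c_5 = 95 = 2·3^0 + 1·3^1 + 1·3^2 + 0·3^3 + 1·3^4
  c_6 = 200 = 2·3^0 + 0·3^1 + 1·3^2 + 1·3^3 + 2·3^4
  c_7 = 206 = 2·3^0 + 2·3^1 + 1·3^2 + 1·3^3 + 2·3^4
  c_8 = 34 = 1·3^0 + 2·3^1 + 0·3^2 + 1·3^3
Factor λ_0 = (2, 2, 1, 2, 2, 2, 2, 1)
Factor λ_1 = (2, 0, 0, 0, 1, 0, 2, 2)
Factor λ_2 = (2, 2, 2, 0, 1, 1, 1, 0)
Factor λ_3 = (1, 2, 2, 2, 0, 1, 1, 1)
Factor λ_4 = (0, 1, 0, 0, 1, 2, 2, 0)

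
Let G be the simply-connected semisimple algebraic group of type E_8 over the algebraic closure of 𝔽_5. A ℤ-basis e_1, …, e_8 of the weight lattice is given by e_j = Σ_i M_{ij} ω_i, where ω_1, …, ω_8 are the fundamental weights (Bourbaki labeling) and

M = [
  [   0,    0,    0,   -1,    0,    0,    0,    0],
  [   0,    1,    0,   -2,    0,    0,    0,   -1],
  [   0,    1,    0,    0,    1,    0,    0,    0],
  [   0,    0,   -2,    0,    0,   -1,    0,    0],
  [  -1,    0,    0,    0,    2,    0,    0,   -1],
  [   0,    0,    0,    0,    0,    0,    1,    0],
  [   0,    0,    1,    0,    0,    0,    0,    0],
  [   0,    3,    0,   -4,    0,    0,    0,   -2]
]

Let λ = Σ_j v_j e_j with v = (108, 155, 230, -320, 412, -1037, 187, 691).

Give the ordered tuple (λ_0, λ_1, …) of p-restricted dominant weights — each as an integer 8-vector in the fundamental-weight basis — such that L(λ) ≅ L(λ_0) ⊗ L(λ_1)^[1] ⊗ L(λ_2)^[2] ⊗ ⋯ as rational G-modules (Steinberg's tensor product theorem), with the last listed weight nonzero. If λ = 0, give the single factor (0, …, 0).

Compute c_i = Σ_j M_{ij} v_j with v = (108, 155, 230, -320, 412, -1037, 187, 691):
  c_1 = 0·108 + 0·155 + 0·230 + (-1)·(-320) + 0·412 + (0)·(-1037) + 0·187 + 0·691 = 320
  c_2 = 0·108 + 1·155 + 0·230 + (-2)·(-320) + 0·412 + (0)·(-1037) + 0·187 + (-1)·(691) = 104
  c_3 = 0·108 + 1·155 + 0·230 + (0)·(-320) + 1·412 + (0)·(-1037) + 0·187 + 0·691 = 567
  c_4 = 0·108 + 0·155 + (-2)·(230) + (0)·(-320) + 0·412 + (-1)·(-1037) + 0·187 + 0·691 = 577
  c_5 = (-1)·(108) + 0·155 + 0·230 + (0)·(-320) + 2·412 + (0)·(-1037) + 0·187 + (-1)·(691) = 25
  c_6 = 0·108 + 0·155 + 0·230 + (0)·(-320) + 0·412 + (0)·(-1037) + 1·187 + 0·691 = 187
  c_7 = 0·108 + 0·155 + 1·230 + (0)·(-320) + 0·412 + (0)·(-1037) + 0·187 + 0·691 = 230
  c_8 = 0·108 + 3·155 + 0·230 + (-4)·(-320) + 0·412 + (0)·(-1037) + 0·187 + (-2)·(691) = 363
Base-5 expansion of each c_i:
  c_1 = 320 = 0·5^0 + 4·5^1 + 2·5^2 + 2·5^3
  c_2 = 104 = 4·5^0 + 0·5^1 + 4·5^2
  c_3 = 567 = 2·5^0 + 3·5^1 + 2·5^2 + 4·5^3
  c_4 = 577 = 2·5^0 + 0·5^1 + 3·5^2 + 4·5^3
  c_5 = 25 = 0·5^0 + 0·5^1 + 1·5^2
  c_6 = 187 = 2·5^0 + 2·5^1 + 2·5^2 + 1·5^3
  c_7 = 230 = 0·5^0 + 1·5^1 + 4·5^2 + 1·5^3
  c_8 = 363 = 3·5^0 + 2·5^1 + 4·5^2 + 2·5^3
Factor λ_0 = (0, 4, 2, 2, 0, 2, 0, 3)
Factor λ_1 = (4, 0, 3, 0, 0, 2, 1, 2)
Factor λ_2 = (2, 4, 2, 3, 1, 2, 4, 4)
Factor λ_3 = (2, 0, 4, 4, 0, 1, 1, 2)

((0, 4, 2, 2, 0, 2, 0, 3), (4, 0, 3, 0, 0, 2, 1, 2), (2, 4, 2, 3, 1, 2, 4, 4), (2, 0, 4, 4, 0, 1, 1, 2))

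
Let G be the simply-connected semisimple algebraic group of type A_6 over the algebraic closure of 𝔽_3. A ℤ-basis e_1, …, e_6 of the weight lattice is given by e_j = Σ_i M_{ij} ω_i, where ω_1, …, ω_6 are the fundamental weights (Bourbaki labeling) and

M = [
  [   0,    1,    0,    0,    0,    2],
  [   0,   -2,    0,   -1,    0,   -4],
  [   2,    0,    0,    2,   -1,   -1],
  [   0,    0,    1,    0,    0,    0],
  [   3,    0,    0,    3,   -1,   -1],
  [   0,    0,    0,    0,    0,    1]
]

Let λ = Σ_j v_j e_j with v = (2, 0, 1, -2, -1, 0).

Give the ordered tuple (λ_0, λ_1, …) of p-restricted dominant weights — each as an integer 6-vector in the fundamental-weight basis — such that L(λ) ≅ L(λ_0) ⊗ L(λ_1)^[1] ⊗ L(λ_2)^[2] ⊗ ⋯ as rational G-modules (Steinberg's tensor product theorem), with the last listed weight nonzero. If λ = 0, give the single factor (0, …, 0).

Compute c_i = Σ_j M_{ij} v_j with v = (2, 0, 1, -2, -1, 0):
  c_1 = 0·2 + 1·0 + 0·1 + (0)·(-2) + (0)·(-1) + 2·0 = 0
  c_2 = 0·2 + (-2)·(0) + 0·1 + (-1)·(-2) + (0)·(-1) + (-4)·(0) = 2
  c_3 = 2·2 + 0·0 + 0·1 + (2)·(-2) + (-1)·(-1) + (-1)·(0) = 1
  c_4 = 0·2 + 0·0 + 1·1 + (0)·(-2) + (0)·(-1) + 0·0 = 1
  c_5 = 3·2 + 0·0 + 0·1 + (3)·(-2) + (-1)·(-1) + (-1)·(0) = 1
  c_6 = 0·2 + 0·0 + 0·1 + (0)·(-2) + (0)·(-1) + 1·0 = 0
Base-3 expansion of each c_i:
  c_1 = 0
  c_2 = 2 = 2·3^0
  c_3 = 1 = 1·3^0
  c_4 = 1 = 1·3^0
  c_5 = 1 = 1·3^0
  c_6 = 0
p-restricted factor λ_0 = (0, 2, 1, 1, 1, 0)

((0, 2, 1, 1, 1, 0),)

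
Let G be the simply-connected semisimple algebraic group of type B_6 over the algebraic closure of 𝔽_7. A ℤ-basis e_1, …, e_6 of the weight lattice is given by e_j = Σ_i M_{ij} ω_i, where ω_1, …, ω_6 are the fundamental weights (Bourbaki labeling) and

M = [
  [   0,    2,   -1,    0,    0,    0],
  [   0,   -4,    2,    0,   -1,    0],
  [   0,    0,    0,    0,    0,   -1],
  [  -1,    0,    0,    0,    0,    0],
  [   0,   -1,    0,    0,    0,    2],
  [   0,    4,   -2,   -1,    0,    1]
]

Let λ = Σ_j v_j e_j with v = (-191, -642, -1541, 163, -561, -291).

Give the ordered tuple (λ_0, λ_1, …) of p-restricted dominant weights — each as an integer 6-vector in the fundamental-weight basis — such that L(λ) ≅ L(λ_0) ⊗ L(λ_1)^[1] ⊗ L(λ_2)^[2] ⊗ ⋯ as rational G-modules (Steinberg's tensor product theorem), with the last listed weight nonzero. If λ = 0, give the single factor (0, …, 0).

((5, 5, 4, 2, 4, 4), (1, 6, 6, 6, 1, 1), (5, 0, 5, 3, 1, 1))

Change of basis e → ω: c = M·v where v = (-191, -642, -1541, 163, -561, -291):
  c_1 = (0)·(-191) + (2)·(-642) + (-1)·(-1541) + 0·163 + (0)·(-561) + (0)·(-291) = 257
  c_2 = (0)·(-191) + (-4)·(-642) + (2)·(-1541) + 0·163 + (-1)·(-561) + (0)·(-291) = 47
  c_3 = (0)·(-191) + (0)·(-642) + (0)·(-1541) + 0·163 + (0)·(-561) + (-1)·(-291) = 291
  c_4 = (-1)·(-191) + (0)·(-642) + (0)·(-1541) + 0·163 + (0)·(-561) + (0)·(-291) = 191
  c_5 = (0)·(-191) + (-1)·(-642) + (0)·(-1541) + 0·163 + (0)·(-561) + (2)·(-291) = 60
  c_6 = (0)·(-191) + (4)·(-642) + (-2)·(-1541) + (-1)·(163) + (0)·(-561) + (1)·(-291) = 60
p = 7; digits c_i = Σ_j d_{ij}·7^j, 0 ≤ d_{ij} < 7:
  c_1 = 257 = 5·7^0 + 1·7^1 + 5·7^2
  c_2 = 47 = 5·7^0 + 6·7^1
  c_3 = 291 = 4·7^0 + 6·7^1 + 5·7^2
  c_4 = 191 = 2·7^0 + 6·7^1 + 3·7^2
  c_5 = 60 = 4·7^0 + 1·7^1 + 1·7^2
  c_6 = 60 = 4·7^0 + 1·7^1 + 1·7^2
Factor λ_0 = (5, 5, 4, 2, 4, 4)
Factor λ_1 = (1, 6, 6, 6, 1, 1)
Factor λ_2 = (5, 0, 5, 3, 1, 1)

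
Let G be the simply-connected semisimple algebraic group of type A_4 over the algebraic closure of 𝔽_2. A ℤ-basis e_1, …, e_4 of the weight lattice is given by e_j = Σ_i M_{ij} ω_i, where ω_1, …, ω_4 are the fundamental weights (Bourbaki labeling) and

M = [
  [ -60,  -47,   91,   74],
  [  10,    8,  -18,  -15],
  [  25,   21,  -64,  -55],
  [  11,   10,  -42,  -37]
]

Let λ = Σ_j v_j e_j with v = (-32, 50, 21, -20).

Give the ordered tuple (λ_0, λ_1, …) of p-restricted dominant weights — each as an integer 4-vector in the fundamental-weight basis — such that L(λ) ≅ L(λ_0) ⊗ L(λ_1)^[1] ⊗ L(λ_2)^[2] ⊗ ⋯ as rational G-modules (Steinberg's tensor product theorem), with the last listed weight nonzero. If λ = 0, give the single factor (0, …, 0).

Compute c_i = Σ_j M_{ij} v_j with v = (-32, 50, 21, -20):
  c_1 = -60*-32 + -47*50 + 91*21 + 74*-20 = 1
  c_2 = 10*-32 + 8*50 + -18*21 + -15*-20 = 2
  c_3 = 25*-32 + 21*50 + -64*21 + -55*-20 = 6
  c_4 = 11*-32 + 10*50 + -42*21 + -37*-20 = 6
Writing each c_i in base p = 2:
  c_1 = 1 = 1·2^0
  c_2 = 2 = 0·2^0 + 1·2^1
  c_3 = 6 = 0·2^0 + 1·2^1 + 1·2^2
  c_4 = 6 = 0·2^0 + 1·2^1 + 1·2^2
p-restricted factor λ_0 = (1, 0, 0, 0)
p-restricted factor λ_1 = (0, 1, 1, 1)
p-restricted factor λ_2 = (0, 0, 1, 1)

((1, 0, 0, 0), (0, 1, 1, 1), (0, 0, 1, 1))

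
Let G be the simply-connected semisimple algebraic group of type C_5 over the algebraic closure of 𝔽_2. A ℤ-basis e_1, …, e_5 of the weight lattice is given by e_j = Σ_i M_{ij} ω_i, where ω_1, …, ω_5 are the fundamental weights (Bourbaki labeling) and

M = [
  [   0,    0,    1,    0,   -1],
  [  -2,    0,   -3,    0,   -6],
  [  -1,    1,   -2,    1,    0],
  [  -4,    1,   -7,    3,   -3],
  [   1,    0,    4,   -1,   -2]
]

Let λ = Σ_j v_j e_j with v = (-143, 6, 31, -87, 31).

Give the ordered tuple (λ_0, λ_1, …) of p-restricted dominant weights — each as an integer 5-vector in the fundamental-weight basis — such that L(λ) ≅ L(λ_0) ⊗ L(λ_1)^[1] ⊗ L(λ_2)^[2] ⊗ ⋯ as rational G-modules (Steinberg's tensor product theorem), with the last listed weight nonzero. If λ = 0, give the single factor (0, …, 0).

((0, 1, 0, 1, 0), (0, 1, 0, 1, 1), (0, 1, 0, 1, 1))

Compute c_i = Σ_j M_{ij} v_j with v = (-143, 6, 31, -87, 31):
  c_1 = (0)·(-143) + 0·6 + 1·31 + (0)·(-87) + (-1)·(31) = 0
  c_2 = (-2)·(-143) + 0·6 + (-3)·(31) + (0)·(-87) + (-6)·(31) = 7
  c_3 = (-1)·(-143) + 1·6 + (-2)·(31) + (1)·(-87) + 0·31 = 0
  c_4 = (-4)·(-143) + 1·6 + (-7)·(31) + (3)·(-87) + (-3)·(31) = 7
  c_5 = (1)·(-143) + 0·6 + 4·31 + (-1)·(-87) + (-2)·(31) = 6
p = 2; digits c_i = Σ_j d_{ij}·2^j, 0 ≤ d_{ij} < 2:
  c_1 = 0
  c_2 = 7 = 1·2^0 + 1·2^1 + 1·2^2
  c_3 = 0
  c_4 = 7 = 1·2^0 + 1·2^1 + 1·2^2
  c_5 = 6 = 0·2^0 + 1·2^1 + 1·2^2
λ_0 = (0, 1, 0, 1, 0)
λ_1 = (0, 1, 0, 1, 1)
λ_2 = (0, 1, 0, 1, 1)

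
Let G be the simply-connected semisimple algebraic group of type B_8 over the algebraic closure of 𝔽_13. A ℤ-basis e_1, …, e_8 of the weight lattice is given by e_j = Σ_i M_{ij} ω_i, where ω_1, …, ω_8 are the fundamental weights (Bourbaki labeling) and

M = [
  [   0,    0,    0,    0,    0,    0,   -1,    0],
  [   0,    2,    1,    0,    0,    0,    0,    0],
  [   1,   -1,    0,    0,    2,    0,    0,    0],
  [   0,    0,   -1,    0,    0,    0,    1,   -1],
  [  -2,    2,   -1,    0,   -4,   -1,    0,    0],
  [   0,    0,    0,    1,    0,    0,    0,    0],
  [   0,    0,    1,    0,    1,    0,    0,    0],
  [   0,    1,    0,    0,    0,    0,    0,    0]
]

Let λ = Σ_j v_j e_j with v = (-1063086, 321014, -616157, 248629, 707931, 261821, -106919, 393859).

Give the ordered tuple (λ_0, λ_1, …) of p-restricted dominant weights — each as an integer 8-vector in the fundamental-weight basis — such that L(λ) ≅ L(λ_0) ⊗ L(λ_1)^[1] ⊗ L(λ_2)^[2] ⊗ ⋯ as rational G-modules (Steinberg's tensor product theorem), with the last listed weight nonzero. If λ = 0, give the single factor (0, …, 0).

((7, 1, 3, 4, 2, 4, 7, 5), (8, 1, 12, 9, 10, 2, 0, 6), (8, 10, 5, 6, 4, 2, 10, 1), (9, 11, 1, 0, 2, 9, 2, 3), (3, 0, 1, 4, 10, 8, 3, 11))

In the fundamental-weight basis, λ has coordinates c = M·v (v = (-1063086, 321014, -616157, 248629, 707931, 261821, -106919, 393859)):
  c_1 = (0)·(-1063086) + (0)·(321014) + (0)·(-616157) + (0)·(248629) + (0)·(707931) + (0)·(261821) + (-1)·(-106919) + (0)·(393859) = 106919
  c_2 = (0)·(-1063086) + (2)·(321014) + (1)·(-616157) + (0)·(248629) + (0)·(707931) + (0)·(261821) + (0)·(-106919) + (0)·(393859) = 25871
  c_3 = (1)·(-1063086) + (-1)·(321014) + (0)·(-616157) + (0)·(248629) + (2)·(707931) + (0)·(261821) + (0)·(-106919) + (0)·(393859) = 31762
  c_4 = (0)·(-1063086) + (0)·(321014) + (-1)·(-616157) + (0)·(248629) + (0)·(707931) + (0)·(261821) + (1)·(-106919) + (-1)·(393859) = 115379
  c_5 = (-2)·(-1063086) + (2)·(321014) + (-1)·(-616157) + (0)·(248629) + (-4)·(707931) + (-1)·(261821) + (0)·(-106919) + (0)·(393859) = 290812
  c_6 = (0)·(-1063086) + (0)·(321014) + (0)·(-616157) + (1)·(248629) + (0)·(707931) + (0)·(261821) + (0)·(-106919) + (0)·(393859) = 248629
  c_7 = (0)·(-1063086) + (0)·(321014) + (1)·(-616157) + (0)·(248629) + (1)·(707931) + (0)·(261821) + (0)·(-106919) + (0)·(393859) = 91774
  c_8 = (0)·(-1063086) + (1)·(321014) + (0)·(-616157) + (0)·(248629) + (0)·(707931) + (0)·(261821) + (0)·(-106919) + (0)·(393859) = 321014
Base-13 expansion of each c_i:
  c_1 = 106919 = 7·13^0 + 8·13^1 + 8·13^2 + 9·13^3 + 3·13^4
  c_2 = 25871 = 1·13^0 + 1·13^1 + 10·13^2 + 11·13^3
  c_3 = 31762 = 3·13^0 + 12·13^1 + 5·13^2 + 1·13^3 + 1·13^4
  c_4 = 115379 = 4·13^0 + 9·13^1 + 6·13^2 + 0·13^3 + 4·13^4
  c_5 = 290812 = 2·13^0 + 10·13^1 + 4·13^2 + 2·13^3 + 10·13^4
  c_6 = 248629 = 4·13^0 + 2·13^1 + 2·13^2 + 9·13^3 + 8·13^4
  c_7 = 91774 = 7·13^0 + 0·13^1 + 10·13^2 + 2·13^3 + 3·13^4
  c_8 = 321014 = 5·13^0 + 6·13^1 + 1·13^2 + 3·13^3 + 11·13^4
Factor λ_0 = (7, 1, 3, 4, 2, 4, 7, 5)
Factor λ_1 = (8, 1, 12, 9, 10, 2, 0, 6)
Factor λ_2 = (8, 10, 5, 6, 4, 2, 10, 1)
Factor λ_3 = (9, 11, 1, 0, 2, 9, 2, 3)
Factor λ_4 = (3, 0, 1, 4, 10, 8, 3, 11)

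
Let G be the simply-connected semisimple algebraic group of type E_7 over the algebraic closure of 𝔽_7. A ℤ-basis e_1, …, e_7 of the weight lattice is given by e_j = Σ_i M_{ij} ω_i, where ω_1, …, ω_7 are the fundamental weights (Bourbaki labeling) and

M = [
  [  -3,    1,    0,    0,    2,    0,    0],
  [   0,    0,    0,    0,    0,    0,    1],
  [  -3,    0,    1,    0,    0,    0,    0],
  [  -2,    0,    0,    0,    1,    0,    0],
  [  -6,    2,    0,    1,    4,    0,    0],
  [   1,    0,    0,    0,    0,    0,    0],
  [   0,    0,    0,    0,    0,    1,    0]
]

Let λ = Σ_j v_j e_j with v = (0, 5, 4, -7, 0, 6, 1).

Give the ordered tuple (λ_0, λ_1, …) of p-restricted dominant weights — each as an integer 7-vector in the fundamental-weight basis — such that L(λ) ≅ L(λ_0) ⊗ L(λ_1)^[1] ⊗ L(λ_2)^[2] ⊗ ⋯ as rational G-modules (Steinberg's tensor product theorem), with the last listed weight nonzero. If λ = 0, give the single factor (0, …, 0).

Change of basis e → ω: c = M·v where v = (0, 5, 4, -7, 0, 6, 1):
  c_1 = -3*0 + 1*5 + 0*4 + 0*-7 + 2*0 + 0*6 + 0*1 = 5
  c_2 = 0*0 + 0*5 + 0*4 + 0*-7 + 0*0 + 0*6 + 1*1 = 1
  c_3 = -3*0 + 0*5 + 1*4 + 0*-7 + 0*0 + 0*6 + 0*1 = 4
  c_4 = -2*0 + 0*5 + 0*4 + 0*-7 + 1*0 + 0*6 + 0*1 = 0
  c_5 = -6*0 + 2*5 + 0*4 + 1*-7 + 4*0 + 0*6 + 0*1 = 3
  c_6 = 1*0 + 0*5 + 0*4 + 0*-7 + 0*0 + 0*6 + 0*1 = 0
  c_7 = 0*0 + 0*5 + 0*4 + 0*-7 + 0*0 + 1*6 + 0*1 = 6
Writing each c_i in base p = 7:
  c_1 = 5 = 5·7^0
  c_2 = 1 = 1·7^0
  c_3 = 4 = 4·7^0
  c_4 = 0
  c_5 = 3 = 3·7^0
  c_6 = 0
  c_7 = 6 = 6·7^0
p-restricted factor λ_0 = (5, 1, 4, 0, 3, 0, 6)

((5, 1, 4, 0, 3, 0, 6),)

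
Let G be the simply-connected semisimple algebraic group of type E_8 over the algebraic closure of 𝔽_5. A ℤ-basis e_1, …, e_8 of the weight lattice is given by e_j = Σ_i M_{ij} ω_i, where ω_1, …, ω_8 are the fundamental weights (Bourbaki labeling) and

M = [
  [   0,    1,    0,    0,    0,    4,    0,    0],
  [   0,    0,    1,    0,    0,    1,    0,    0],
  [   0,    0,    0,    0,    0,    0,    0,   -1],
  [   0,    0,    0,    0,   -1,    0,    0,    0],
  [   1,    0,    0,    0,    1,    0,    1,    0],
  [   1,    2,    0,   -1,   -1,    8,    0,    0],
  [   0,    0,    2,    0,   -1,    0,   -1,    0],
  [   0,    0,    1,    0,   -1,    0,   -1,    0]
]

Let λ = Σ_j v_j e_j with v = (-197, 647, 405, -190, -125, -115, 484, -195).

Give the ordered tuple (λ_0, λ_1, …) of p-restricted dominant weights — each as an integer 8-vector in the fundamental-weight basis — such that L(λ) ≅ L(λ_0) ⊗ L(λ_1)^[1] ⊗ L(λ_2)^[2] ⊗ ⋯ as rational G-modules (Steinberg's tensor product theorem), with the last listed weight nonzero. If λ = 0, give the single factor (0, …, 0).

ω-coordinates c = M·v, v = (-197, 647, 405, -190, -125, -115, 484, -195):
  c_1 = (0)·(-197) + (1)·(647) + (0)·(405) + (0)·(-190) + (0)·(-125) + (4)·(-115) + (0)·(484) + (0)·(-195) = 187
  c_2 = (0)·(-197) + (0)·(647) + (1)·(405) + (0)·(-190) + (0)·(-125) + (1)·(-115) + (0)·(484) + (0)·(-195) = 290
  c_3 = (0)·(-197) + (0)·(647) + (0)·(405) + (0)·(-190) + (0)·(-125) + (0)·(-115) + (0)·(484) + (-1)·(-195) = 195
  c_4 = (0)·(-197) + (0)·(647) + (0)·(405) + (0)·(-190) + (-1)·(-125) + (0)·(-115) + (0)·(484) + (0)·(-195) = 125
  c_5 = (1)·(-197) + (0)·(647) + (0)·(405) + (0)·(-190) + (1)·(-125) + (0)·(-115) + (1)·(484) + (0)·(-195) = 162
  c_6 = (1)·(-197) + (2)·(647) + (0)·(405) + (-1)·(-190) + (-1)·(-125) + (8)·(-115) + (0)·(484) + (0)·(-195) = 492
  c_7 = (0)·(-197) + (0)·(647) + (2)·(405) + (0)·(-190) + (-1)·(-125) + (0)·(-115) + (-1)·(484) + (0)·(-195) = 451
  c_8 = (0)·(-197) + (0)·(647) + (1)·(405) + (0)·(-190) + (-1)·(-125) + (0)·(-115) + (-1)·(484) + (0)·(-195) = 46
Writing each c_i in base p = 5:
  c_1 = 187 = 2·5^0 + 2·5^1 + 2·5^2 + 1·5^3
  c_2 = 290 = 0·5^0 + 3·5^1 + 1·5^2 + 2·5^3
  c_3 = 195 = 0·5^0 + 4·5^1 + 2·5^2 + 1·5^3
  c_4 = 125 = 0·5^0 + 0·5^1 + 0·5^2 + 1·5^3
  c_5 = 162 = 2·5^0 + 2·5^1 + 1·5^2 + 1·5^3
  c_6 = 492 = 2·5^0 + 3·5^1 + 4·5^2 + 3·5^3
  c_7 = 451 = 1·5^0 + 0·5^1 + 3·5^2 + 3·5^3
  c_8 = 46 = 1·5^0 + 4·5^1 + 1·5^2
λ_0 = (2, 0, 0, 0, 2, 2, 1, 1)
λ_1 = (2, 3, 4, 0, 2, 3, 0, 4)
λ_2 = (2, 1, 2, 0, 1, 4, 3, 1)
λ_3 = (1, 2, 1, 1, 1, 3, 3, 0)

((2, 0, 0, 0, 2, 2, 1, 1), (2, 3, 4, 0, 2, 3, 0, 4), (2, 1, 2, 0, 1, 4, 3, 1), (1, 2, 1, 1, 1, 3, 3, 0))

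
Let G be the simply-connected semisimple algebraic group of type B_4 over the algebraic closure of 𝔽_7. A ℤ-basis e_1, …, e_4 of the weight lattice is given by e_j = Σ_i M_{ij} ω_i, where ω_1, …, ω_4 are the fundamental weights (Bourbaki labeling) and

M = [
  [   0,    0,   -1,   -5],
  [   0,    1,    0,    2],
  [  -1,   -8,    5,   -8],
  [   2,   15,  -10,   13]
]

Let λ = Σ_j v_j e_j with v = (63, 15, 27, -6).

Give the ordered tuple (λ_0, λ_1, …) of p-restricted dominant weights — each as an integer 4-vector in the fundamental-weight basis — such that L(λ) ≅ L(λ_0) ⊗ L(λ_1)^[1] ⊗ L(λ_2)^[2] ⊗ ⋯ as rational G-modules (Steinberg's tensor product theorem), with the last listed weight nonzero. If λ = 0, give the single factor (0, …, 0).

Change of basis e → ω: c = M·v where v = (63, 15, 27, -6):
  c_1 = 0·63 + 0·15 + (-1)·(27) + (-5)·(-6) = 3
  c_2 = 0·63 + 1·15 + 0·27 + (2)·(-6) = 3
  c_3 = (-1)·(63) + (-8)·(15) + 5·27 + (-8)·(-6) = 0
  c_4 = 2·63 + 15·15 + (-10)·(27) + (13)·(-6) = 3
Expand coordinatewise in base 7:
  c_1 = 3 = 3·7^0
  c_2 = 3 = 3·7^0
  c_3 = 0
  c_4 = 3 = 3·7^0
p-restricted factor λ_0 = (3, 3, 0, 3)

((3, 3, 0, 3),)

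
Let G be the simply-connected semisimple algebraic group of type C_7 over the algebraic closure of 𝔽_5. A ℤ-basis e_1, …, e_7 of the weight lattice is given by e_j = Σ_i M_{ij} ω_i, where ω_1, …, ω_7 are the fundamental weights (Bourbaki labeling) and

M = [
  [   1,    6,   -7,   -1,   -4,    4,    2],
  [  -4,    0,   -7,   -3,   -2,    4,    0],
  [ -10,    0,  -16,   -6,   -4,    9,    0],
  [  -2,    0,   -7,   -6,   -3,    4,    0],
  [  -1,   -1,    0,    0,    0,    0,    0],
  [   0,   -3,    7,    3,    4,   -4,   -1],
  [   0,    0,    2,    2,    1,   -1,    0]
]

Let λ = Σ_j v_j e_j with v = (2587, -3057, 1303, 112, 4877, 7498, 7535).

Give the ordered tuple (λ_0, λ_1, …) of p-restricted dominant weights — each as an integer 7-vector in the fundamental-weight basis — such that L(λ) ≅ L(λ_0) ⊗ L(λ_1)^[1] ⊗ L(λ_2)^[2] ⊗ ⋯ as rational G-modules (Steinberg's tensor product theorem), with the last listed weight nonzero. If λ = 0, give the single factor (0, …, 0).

((1, 3, 4, 4, 0, 4, 4), (3, 1, 1, 3, 4, 1, 1), (2, 2, 3, 0, 3, 4, 3), (4, 3, 4, 3, 3, 4, 1))

ω-coordinates c = M·v, v = (2587, -3057, 1303, 112, 4877, 7498, 7535):
  c_1 = 1*2587 + 6*-3057 + -7*1303 + -1*112 + -4*4877 + 4*7498 + 2*7535 = 566
  c_2 = -4*2587 + 0*-3057 + -7*1303 + -3*112 + -2*4877 + 4*7498 + 0*7535 = 433
  c_3 = -10*2587 + 0*-3057 + -16*1303 + -6*112 + -4*4877 + 9*7498 + 0*7535 = 584
  c_4 = -2*2587 + 0*-3057 + -7*1303 + -6*112 + -3*4877 + 4*7498 + 0*7535 = 394
  c_5 = -1*2587 + -1*-3057 + 0*1303 + 0*112 + 0*4877 + 0*7498 + 0*7535 = 470
  c_6 = 0*2587 + -3*-3057 + 7*1303 + 3*112 + 4*4877 + -4*7498 + -1*7535 = 609
  c_7 = 0*2587 + 0*-3057 + 2*1303 + 2*112 + 1*4877 + -1*7498 + 0*7535 = 209
Expand coordinatewise in base 5:
  c_1 = 566 = 1·5^0 + 3·5^1 + 2·5^2 + 4·5^3
  c_2 = 433 = 3·5^0 + 1·5^1 + 2·5^2 + 3·5^3
  c_3 = 584 = 4·5^0 + 1·5^1 + 3·5^2 + 4·5^3
  c_4 = 394 = 4·5^0 + 3·5^1 + 0·5^2 + 3·5^3
  c_5 = 470 = 0·5^0 + 4·5^1 + 3·5^2 + 3·5^3
  c_6 = 609 = 4·5^0 + 1·5^1 + 4·5^2 + 4·5^3
  c_7 = 209 = 4·5^0 + 1·5^1 + 3·5^2 + 1·5^3
Factor λ_0 = (1, 3, 4, 4, 0, 4, 4)
Factor λ_1 = (3, 1, 1, 3, 4, 1, 1)
Factor λ_2 = (2, 2, 3, 0, 3, 4, 3)
Factor λ_3 = (4, 3, 4, 3, 3, 4, 1)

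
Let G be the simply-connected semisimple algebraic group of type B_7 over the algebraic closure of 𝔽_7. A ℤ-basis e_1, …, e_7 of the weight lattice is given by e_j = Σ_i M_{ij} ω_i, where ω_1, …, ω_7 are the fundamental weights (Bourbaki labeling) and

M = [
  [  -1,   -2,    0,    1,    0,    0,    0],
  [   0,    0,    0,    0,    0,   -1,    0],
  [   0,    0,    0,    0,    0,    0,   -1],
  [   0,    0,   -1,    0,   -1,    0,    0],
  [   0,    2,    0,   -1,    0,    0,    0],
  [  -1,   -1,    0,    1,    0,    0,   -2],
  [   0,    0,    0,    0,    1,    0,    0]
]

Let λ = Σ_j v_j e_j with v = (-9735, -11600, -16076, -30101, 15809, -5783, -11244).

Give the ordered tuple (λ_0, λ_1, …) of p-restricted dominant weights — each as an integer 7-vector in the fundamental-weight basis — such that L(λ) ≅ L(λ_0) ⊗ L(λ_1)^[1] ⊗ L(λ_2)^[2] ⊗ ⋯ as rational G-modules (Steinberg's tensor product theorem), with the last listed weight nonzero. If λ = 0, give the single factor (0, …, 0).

((6, 1, 2, 1, 6, 2, 3), (5, 0, 3, 3, 5, 0, 4), (1, 6, 5, 5, 0, 0, 0), (1, 2, 4, 0, 6, 5, 4), (1, 2, 4, 0, 2, 5, 6))

Compute c_i = Σ_j M_{ij} v_j with v = (-9735, -11600, -16076, -30101, 15809, -5783, -11244):
  c_1 = (-1)·(-9735) + (-2)·(-11600) + (0)·(-16076) + (1)·(-30101) + (0)·(15809) + (0)·(-5783) + (0)·(-11244) = 2834
  c_2 = (0)·(-9735) + (0)·(-11600) + (0)·(-16076) + (0)·(-30101) + (0)·(15809) + (-1)·(-5783) + (0)·(-11244) = 5783
  c_3 = (0)·(-9735) + (0)·(-11600) + (0)·(-16076) + (0)·(-30101) + (0)·(15809) + (0)·(-5783) + (-1)·(-11244) = 11244
  c_4 = (0)·(-9735) + (0)·(-11600) + (-1)·(-16076) + (0)·(-30101) + (-1)·(15809) + (0)·(-5783) + (0)·(-11244) = 267
  c_5 = (0)·(-9735) + (2)·(-11600) + (0)·(-16076) + (-1)·(-30101) + (0)·(15809) + (0)·(-5783) + (0)·(-11244) = 6901
  c_6 = (-1)·(-9735) + (-1)·(-11600) + (0)·(-16076) + (1)·(-30101) + (0)·(15809) + (0)·(-5783) + (-2)·(-11244) = 13722
  c_7 = (0)·(-9735) + (0)·(-11600) + (0)·(-16076) + (0)·(-30101) + (1)·(15809) + (0)·(-5783) + (0)·(-11244) = 15809
Expand coordinatewise in base 7:
  c_1 = 2834 = 6·7^0 + 5·7^1 + 1·7^2 + 1·7^3 + 1·7^4
  c_2 = 5783 = 1·7^0 + 0·7^1 + 6·7^2 + 2·7^3 + 2·7^4
  c_3 = 11244 = 2·7^0 + 3·7^1 + 5·7^2 + 4·7^3 + 4·7^4
  c_4 = 267 = 1·7^0 + 3·7^1 + 5·7^2
  c_5 = 6901 = 6·7^0 + 5·7^1 + 0·7^2 + 6·7^3 + 2·7^4
  c_6 = 13722 = 2·7^0 + 0·7^1 + 0·7^2 + 5·7^3 + 5·7^4
  c_7 = 15809 = 3·7^0 + 4·7^1 + 0·7^2 + 4·7^3 + 6·7^4
λ_0 = (6, 1, 2, 1, 6, 2, 3)
λ_1 = (5, 0, 3, 3, 5, 0, 4)
λ_2 = (1, 6, 5, 5, 0, 0, 0)
λ_3 = (1, 2, 4, 0, 6, 5, 4)
λ_4 = (1, 2, 4, 0, 2, 5, 6)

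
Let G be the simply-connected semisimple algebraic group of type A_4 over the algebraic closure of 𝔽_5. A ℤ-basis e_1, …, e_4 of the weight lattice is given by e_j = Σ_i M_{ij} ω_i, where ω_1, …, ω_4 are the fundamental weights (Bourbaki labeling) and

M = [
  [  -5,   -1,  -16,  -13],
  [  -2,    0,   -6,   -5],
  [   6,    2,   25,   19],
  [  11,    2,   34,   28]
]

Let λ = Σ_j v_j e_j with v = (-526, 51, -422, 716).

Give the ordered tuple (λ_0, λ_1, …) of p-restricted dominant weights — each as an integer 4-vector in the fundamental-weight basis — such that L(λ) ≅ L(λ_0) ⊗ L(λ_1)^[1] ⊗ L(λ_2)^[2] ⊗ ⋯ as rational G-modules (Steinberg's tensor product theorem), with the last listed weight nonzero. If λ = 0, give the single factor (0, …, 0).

((3, 4, 0, 1), (4, 0, 0, 3))

In the fundamental-weight basis, λ has coordinates c = M·v (v = (-526, 51, -422, 716)):
  c_1 = (-5)·(-526) + (-1)·(51) + (-16)·(-422) + (-13)·(716) = 23
  c_2 = (-2)·(-526) + (0)·(51) + (-6)·(-422) + (-5)·(716) = 4
  c_3 = (6)·(-526) + (2)·(51) + (25)·(-422) + (19)·(716) = 0
  c_4 = (11)·(-526) + (2)·(51) + (34)·(-422) + (28)·(716) = 16
p = 5; digits c_i = Σ_j d_{ij}·5^j, 0 ≤ d_{ij} < 5:
  c_1 = 23 = 3·5^0 + 4·5^1
  c_2 = 4 = 4·5^0
  c_3 = 0
  c_4 = 16 = 1·5^0 + 3·5^1
Factor λ_0 = (3, 4, 0, 1)
Factor λ_1 = (4, 0, 0, 3)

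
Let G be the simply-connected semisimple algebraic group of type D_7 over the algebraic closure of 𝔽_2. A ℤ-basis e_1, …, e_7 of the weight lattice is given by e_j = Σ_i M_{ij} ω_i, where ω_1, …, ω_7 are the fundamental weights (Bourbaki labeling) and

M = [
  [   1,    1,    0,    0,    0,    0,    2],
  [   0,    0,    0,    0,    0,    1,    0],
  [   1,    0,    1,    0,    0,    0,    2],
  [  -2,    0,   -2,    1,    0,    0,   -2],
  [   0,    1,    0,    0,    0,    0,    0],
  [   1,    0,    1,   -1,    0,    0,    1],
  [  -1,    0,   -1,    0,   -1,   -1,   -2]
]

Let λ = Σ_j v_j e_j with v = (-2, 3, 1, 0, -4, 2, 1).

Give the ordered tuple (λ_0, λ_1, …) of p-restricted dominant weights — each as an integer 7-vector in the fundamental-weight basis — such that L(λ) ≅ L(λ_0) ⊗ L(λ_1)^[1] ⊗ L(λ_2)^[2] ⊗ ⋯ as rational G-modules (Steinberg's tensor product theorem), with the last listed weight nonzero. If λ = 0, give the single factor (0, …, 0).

((1, 0, 1, 0, 1, 0, 1), (1, 1, 0, 0, 1, 0, 0))

In the fundamental-weight basis, λ has coordinates c = M·v (v = (-2, 3, 1, 0, -4, 2, 1)):
  c_1 = (1)·(-2) + (1)·(3) + (0)·(1) + (0)·(0) + (0)·(-4) + (0)·(2) + (2)·(1) = 3
  c_2 = (0)·(-2) + (0)·(3) + (0)·(1) + (0)·(0) + (0)·(-4) + (1)·(2) + (0)·(1) = 2
  c_3 = (1)·(-2) + (0)·(3) + (1)·(1) + (0)·(0) + (0)·(-4) + (0)·(2) + (2)·(1) = 1
  c_4 = (-2)·(-2) + (0)·(3) + (-2)·(1) + (1)·(0) + (0)·(-4) + (0)·(2) + (-2)·(1) = 0
  c_5 = (0)·(-2) + (1)·(3) + (0)·(1) + (0)·(0) + (0)·(-4) + (0)·(2) + (0)·(1) = 3
  c_6 = (1)·(-2) + (0)·(3) + (1)·(1) + (-1)·(0) + (0)·(-4) + (0)·(2) + (1)·(1) = 0
  c_7 = (-1)·(-2) + (0)·(3) + (-1)·(1) + (0)·(0) + (-1)·(-4) + (-1)·(2) + (-2)·(1) = 1
Base-2 expansion of each c_i:
  c_1 = 3 = 1·2^0 + 1·2^1
  c_2 = 2 = 0·2^0 + 1·2^1
  c_3 = 1 = 1·2^0
  c_4 = 0
  c_5 = 3 = 1·2^0 + 1·2^1
  c_6 = 0
  c_7 = 1 = 1·2^0
p-restricted factor λ_0 = (1, 0, 1, 0, 1, 0, 1)
p-restricted factor λ_1 = (1, 1, 0, 0, 1, 0, 0)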